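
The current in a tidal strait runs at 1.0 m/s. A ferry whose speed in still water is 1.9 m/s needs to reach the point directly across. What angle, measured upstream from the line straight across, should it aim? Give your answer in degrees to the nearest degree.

32°

To cancel the current, the upstream component of the ferry's velocity must equal the flow: 1.9 sin θ = 1.0.
sin θ = 1.0 / 1.9 = 0.5263.
θ = arcsin(0.5263) = 31.757°.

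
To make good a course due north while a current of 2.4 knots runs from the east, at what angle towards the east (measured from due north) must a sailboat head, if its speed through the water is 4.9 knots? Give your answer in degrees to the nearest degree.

29°

The current pushes perpendicular to the desired track; the heading must have a component into the current equal to 2.4 knots: 4.9 sin θ = 2.4.
sin θ = 0.4898, so θ = 29.327°.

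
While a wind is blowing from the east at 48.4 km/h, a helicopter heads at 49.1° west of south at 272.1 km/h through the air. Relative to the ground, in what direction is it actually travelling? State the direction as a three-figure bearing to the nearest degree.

235°

Taking east as x and north as y: velocity relative to the air = (-205.668, -178.155) km/h; the air relative to ground = (-48.400, 0.000) km/h.
Velocity relative to ground = (-205.668, -178.155) + (-48.400, 0.000) = (-254.068, -178.155) km/h.
Bearing = atan2(-254.07, -178.15) = 234.96° clockwise from north.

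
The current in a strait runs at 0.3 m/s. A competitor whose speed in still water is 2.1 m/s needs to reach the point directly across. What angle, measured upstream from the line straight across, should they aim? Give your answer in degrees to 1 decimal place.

To cancel the current, the upstream component of the competitor's velocity must equal the flow: 2.1 sin θ = 0.3.
sin θ = 0.3 / 2.1 = 0.1429.
θ = arcsin(0.1429) = 8.213°.

8.2°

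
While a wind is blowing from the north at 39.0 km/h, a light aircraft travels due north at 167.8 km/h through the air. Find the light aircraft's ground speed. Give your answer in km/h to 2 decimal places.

Taking east as x and north as y: velocity relative to the air = (0.000, 167.800) km/h; the air relative to ground = (0.000, -39.000) km/h.
Velocity relative to ground = (0.000, 167.800) + (0.000, -39.000) = (0.000, 128.800) km/h.
Speed = |(0.000, 128.800)| = 128.800 km/h.

128.80 km/h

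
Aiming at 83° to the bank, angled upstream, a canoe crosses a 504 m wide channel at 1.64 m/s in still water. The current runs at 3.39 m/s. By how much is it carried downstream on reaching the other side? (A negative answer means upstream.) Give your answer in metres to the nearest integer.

988 m

Perpendicular speed = 1.628 m/s; crossing time = 504 / 1.628 = 309.625 s.
Net downstream speed = 3.190 m/s.
Drift = 3.190 × 309.625 = 987.745 m (downstream).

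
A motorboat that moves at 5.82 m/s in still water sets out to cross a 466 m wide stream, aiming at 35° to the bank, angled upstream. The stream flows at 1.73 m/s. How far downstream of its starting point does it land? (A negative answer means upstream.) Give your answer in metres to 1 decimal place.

Perpendicular speed = 3.338 m/s; crossing time = 466 / 3.338 = 139.596 s.
Net downstream speed = -3.037 m/s.
Drift = -3.037 × 139.596 = -424.017 m (upstream).

-424.0 m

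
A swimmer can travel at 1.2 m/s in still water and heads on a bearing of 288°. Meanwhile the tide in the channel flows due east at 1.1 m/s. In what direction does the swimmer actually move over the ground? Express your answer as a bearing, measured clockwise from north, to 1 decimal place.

353.6°

Taking east as x and north as y: velocity relative to the water = (-1.141, 0.371) m/s; the water relative to ground = (1.100, 0.000) m/s.
Velocity relative to ground = (-1.141, 0.371) + (1.100, 0.000) = (-0.041, 0.371) m/s.
Bearing = atan2(-0.04, 0.37) = 353.65° clockwise from north.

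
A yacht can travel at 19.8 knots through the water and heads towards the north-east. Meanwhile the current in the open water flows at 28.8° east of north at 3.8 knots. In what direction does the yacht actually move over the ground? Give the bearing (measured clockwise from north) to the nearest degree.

Taking east as x and north as y: velocity relative to the water = (14.001, 14.001) knots; the water relative to ground = (1.831, 3.330) knots.
Velocity relative to ground = (14.001, 14.001) + (1.831, 3.330) = (15.831, 17.331) knots.
Bearing = atan2(15.83, 17.33) = 42.41° clockwise from north.

042°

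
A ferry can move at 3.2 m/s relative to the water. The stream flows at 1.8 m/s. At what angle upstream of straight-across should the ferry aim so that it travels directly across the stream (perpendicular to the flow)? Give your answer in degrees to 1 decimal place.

34.2°

To cancel the current, the upstream component of the ferry's velocity must equal the flow: 3.2 sin θ = 1.8.
sin θ = 1.8 / 3.2 = 0.5625.
θ = arcsin(0.5625) = 34.229°.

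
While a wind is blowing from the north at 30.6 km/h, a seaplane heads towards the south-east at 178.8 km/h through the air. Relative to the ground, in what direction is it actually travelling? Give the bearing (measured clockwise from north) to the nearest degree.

141°

Taking east as x and north as y: velocity relative to the air = (126.431, -126.431) km/h; the air relative to ground = (0.000, -30.600) km/h.
Velocity relative to ground = (126.431, -126.431) + (0.000, -30.600) = (126.431, -157.031) km/h.
Bearing = atan2(126.43, -157.03) = 141.16° clockwise from north.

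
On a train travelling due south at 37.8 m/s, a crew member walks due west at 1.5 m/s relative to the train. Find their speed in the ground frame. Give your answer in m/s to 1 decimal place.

Taking east as x and north as y: train velocity = (0.000, -37.800) m/s; crew member velocity relative to train = (-1.500, 0.000) m/s.
Velocity relative to ground = (0.000, -37.800) + (-1.500, 0.000) = (-1.500, -37.800) m/s.
Speed = |(-1.500, -37.800)| = 37.830 m/s.

37.8 m/s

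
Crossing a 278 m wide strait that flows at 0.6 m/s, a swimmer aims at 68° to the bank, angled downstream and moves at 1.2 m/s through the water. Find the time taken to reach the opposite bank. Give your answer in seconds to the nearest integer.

The component of the swimmer's velocity perpendicular to the bank is 1.2 × sin 68° = 1.113 m/s.
The flow acts along the bank and has no component across it.
Time = 278 / 1.113 = 249.861 s.

250 s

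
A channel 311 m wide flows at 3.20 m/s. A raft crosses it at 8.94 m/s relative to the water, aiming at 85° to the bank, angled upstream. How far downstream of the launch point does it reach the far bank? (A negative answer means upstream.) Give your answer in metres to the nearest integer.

Perpendicular speed = 8.906 m/s; crossing time = 311 / 8.906 = 34.920 s.
Net downstream speed = 2.421 m/s.
Drift = 2.421 × 34.920 = 84.536 m (downstream).

85 m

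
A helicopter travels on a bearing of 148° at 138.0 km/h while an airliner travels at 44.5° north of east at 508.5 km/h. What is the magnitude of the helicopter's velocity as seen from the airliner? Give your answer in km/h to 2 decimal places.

554.97 km/h

Taking east as x and north as y: helicopter velocity = (73.129, -117.031) km/h; airliner velocity = (362.688, 356.412) km/h.
Velocity of helicopter relative to airliner = (73.129, -117.031) − (362.688, 356.412) = (-289.559, -473.443) km/h.
Magnitude = |(-289.559, -473.443)| = 554.971 km/h.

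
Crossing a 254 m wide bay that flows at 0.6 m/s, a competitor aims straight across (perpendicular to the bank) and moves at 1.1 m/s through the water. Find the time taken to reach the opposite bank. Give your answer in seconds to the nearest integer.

231 s

The component of the competitor's velocity perpendicular to the bank is 1.1 m/s.
The current is parallel to the bank, so it does not affect the crossing time.
Time = 254 / 1.100 = 230.909 s.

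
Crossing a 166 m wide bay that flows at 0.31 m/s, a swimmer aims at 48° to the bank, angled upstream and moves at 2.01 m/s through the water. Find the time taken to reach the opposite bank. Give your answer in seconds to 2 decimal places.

The component of the swimmer's velocity perpendicular to the bank is 2.01 × sin 48° = 1.494 m/s.
Only the cross-stream component determines the crossing time; the current contributes nothing perpendicular to the bank.
Time = 166 / 1.494 = 111.132 s.

111.13 s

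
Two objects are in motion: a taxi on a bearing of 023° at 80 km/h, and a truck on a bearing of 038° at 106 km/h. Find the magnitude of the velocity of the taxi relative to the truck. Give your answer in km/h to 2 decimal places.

Taking east as x and north as y: taxi velocity = (31.258, 73.640) km/h; truck velocity = (65.260, 83.529) km/h.
Velocity of taxi relative to truck = (31.258, 73.640) − (65.260, 83.529) = (-34.002, -9.889) km/h.
Magnitude = |(-34.002, -9.889)| = 35.410 km/h.

35.41 km/h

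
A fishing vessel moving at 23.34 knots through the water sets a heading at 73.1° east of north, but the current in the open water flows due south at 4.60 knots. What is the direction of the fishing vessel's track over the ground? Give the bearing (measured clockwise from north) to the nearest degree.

Taking east as x and north as y: velocity relative to the water = (22.332, 6.785) knots; the water relative to ground = (0.000, -4.600) knots.
Velocity relative to ground = (22.332, 6.785) + (0.000, -4.600) = (22.332, 2.185) knots.
Bearing = atan2(22.33, 2.18) = 84.41° clockwise from north.

084°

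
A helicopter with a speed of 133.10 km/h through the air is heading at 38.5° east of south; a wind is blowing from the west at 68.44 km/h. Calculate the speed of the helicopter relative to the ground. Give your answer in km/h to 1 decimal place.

Taking east as x and north as y: velocity relative to the air = (82.857, -104.165) km/h; the air relative to ground = (68.440, 0.000) km/h.
Velocity relative to ground = (82.857, -104.165) + (68.440, 0.000) = (151.297, -104.165) km/h.
Speed = |(151.297, -104.165)| = 183.687 km/h.

183.7 km/h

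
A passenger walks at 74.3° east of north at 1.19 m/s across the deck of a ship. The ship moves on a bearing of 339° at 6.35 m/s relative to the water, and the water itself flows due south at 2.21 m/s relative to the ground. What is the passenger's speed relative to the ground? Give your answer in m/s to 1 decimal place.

In east/north components (m/s): passenger relative to ship = (1.146, 0.322); ship relative to water = (-2.276, 5.928); water relative to ground = (0.000, -2.210).
Sum = (-1.130, 4.040) m/s.
Speed = |(-1.130, 4.040)| = 4.195 m/s.

4.2 m/s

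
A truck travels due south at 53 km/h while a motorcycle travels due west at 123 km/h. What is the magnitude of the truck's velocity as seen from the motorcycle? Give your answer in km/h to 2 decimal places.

Taking east as x and north as y: truck velocity = (0.000, -53.000) km/h; motorcycle velocity = (-123.000, 0.000) km/h.
Velocity of truck relative to motorcycle = (0.000, -53.000) − (-123.000, 0.000) = (123.000, -53.000) km/h.
Magnitude = |(123.000, -53.000)| = 133.933 km/h.

133.93 km/h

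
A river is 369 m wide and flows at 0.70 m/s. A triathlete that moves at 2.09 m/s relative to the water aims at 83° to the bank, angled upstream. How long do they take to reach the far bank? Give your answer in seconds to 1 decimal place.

177.9 s

The component of the triathlete's velocity perpendicular to the bank is 2.09 × sin 83° = 2.074 m/s.
Only the cross-stream component determines the crossing time; the current contributes nothing perpendicular to the bank.
Time = 369 / 2.074 = 177.881 s.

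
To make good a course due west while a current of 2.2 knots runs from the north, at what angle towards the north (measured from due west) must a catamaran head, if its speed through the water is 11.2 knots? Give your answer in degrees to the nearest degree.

11°

The current pushes perpendicular to the desired track; the heading must have a component into the current equal to 2.2 knots: 11.2 sin θ = 2.2.
sin θ = 0.1964, so θ = 11.328°.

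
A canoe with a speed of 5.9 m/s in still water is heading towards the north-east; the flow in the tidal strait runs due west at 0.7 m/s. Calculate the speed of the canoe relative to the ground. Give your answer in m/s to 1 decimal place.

Taking east as x and north as y: velocity relative to the water = (4.172, 4.172) m/s; the water relative to ground = (-0.700, 0.000) m/s.
Velocity relative to ground = (4.172, 4.172) + (-0.700, 0.000) = (3.472, 4.172) m/s.
Speed = |(3.472, 4.172)| = 5.428 m/s.

5.4 m/s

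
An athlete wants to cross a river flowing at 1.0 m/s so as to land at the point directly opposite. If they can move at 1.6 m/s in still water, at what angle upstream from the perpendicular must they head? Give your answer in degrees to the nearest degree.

To cancel the current, the upstream component of the athlete's velocity must equal the flow: 1.6 sin θ = 1.0.
sin θ = 1.0 / 1.6 = 0.6250.
θ = arcsin(0.6250) = 38.682°.

39°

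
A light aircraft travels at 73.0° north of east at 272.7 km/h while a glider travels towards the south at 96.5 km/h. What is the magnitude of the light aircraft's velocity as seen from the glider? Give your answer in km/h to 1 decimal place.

Taking east as x and north as y: light aircraft velocity = (79.730, 260.784) km/h; glider velocity = (0.000, -96.500) km/h.
Velocity of light aircraft relative to glider = (79.730, 260.784) − (0.000, -96.500) = (79.730, 357.284) km/h.
Magnitude = |(79.730, 357.284)| = 366.072 km/h.

366.1 km/h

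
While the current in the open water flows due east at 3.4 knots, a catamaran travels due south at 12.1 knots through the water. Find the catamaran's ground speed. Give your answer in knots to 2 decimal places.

12.57 knots

Taking east as x and north as y: velocity relative to the water = (0.000, -12.100) knots; the water relative to ground = (3.400, 0.000) knots.
Velocity relative to ground = (0.000, -12.100) + (3.400, 0.000) = (3.400, -12.100) knots.
Speed = |(3.400, -12.100)| = 12.569 knots.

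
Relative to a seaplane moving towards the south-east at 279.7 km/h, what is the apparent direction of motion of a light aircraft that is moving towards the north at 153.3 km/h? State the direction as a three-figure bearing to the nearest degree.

331°

Taking east as x and north as y: light aircraft velocity = (0.000, 153.300) km/h; seaplane velocity = (197.778, -197.778) km/h.
Velocity of light aircraft relative to seaplane = (0.000, 153.300) − (197.778, -197.778) = (-197.778, 351.078) km/h.
Bearing = atan2(-197.78, 351.08) = 330.61° clockwise from north.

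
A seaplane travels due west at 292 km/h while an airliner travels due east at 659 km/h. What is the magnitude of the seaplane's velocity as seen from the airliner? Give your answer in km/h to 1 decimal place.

951.0 km/h

Taking east as x and north as y: seaplane velocity = (-292.000, 0.000) km/h; airliner velocity = (659.000, 0.000) km/h.
Velocity of seaplane relative to airliner = (-292.000, 0.000) − (659.000, 0.000) = (-951.000, 0.000) km/h.
Magnitude = |(-951.000, 0.000)| = 951.000 km/h.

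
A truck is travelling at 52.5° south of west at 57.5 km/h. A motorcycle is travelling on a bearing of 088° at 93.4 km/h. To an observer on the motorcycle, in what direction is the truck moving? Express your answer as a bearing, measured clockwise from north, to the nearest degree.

249°

Taking east as x and north as y: truck velocity = (-35.004, -45.618) km/h; motorcycle velocity = (93.343, 3.260) km/h.
Velocity of truck relative to motorcycle = (-35.004, -45.618) − (93.343, 3.260) = (-128.347, -48.877) km/h.
Bearing = atan2(-128.35, -48.88) = 249.15° clockwise from north.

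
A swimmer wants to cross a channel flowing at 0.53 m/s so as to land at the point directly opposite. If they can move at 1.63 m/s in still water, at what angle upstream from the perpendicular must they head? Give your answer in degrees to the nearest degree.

19°

To cancel the current, the upstream component of the swimmer's velocity must equal the flow: 1.63 sin θ = 0.53.
sin θ = 0.53 / 1.63 = 0.3252.
θ = arcsin(0.3252) = 18.975°.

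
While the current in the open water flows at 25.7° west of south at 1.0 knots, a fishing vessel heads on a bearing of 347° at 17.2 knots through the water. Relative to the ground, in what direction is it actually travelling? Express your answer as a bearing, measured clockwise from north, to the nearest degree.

Taking east as x and north as y: velocity relative to the water = (-3.869, 16.759) knots; the water relative to ground = (-0.434, -0.901) knots.
Velocity relative to ground = (-3.869, 16.759) + (-0.434, -0.901) = (-4.303, 15.858) knots.
Bearing = atan2(-4.30, 15.86) = 344.82° clockwise from north.

345°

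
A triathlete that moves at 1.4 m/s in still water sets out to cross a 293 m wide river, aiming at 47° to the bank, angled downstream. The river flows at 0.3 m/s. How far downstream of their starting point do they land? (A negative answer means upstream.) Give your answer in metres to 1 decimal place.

Perpendicular speed = 1.024 m/s; crossing time = 293 / 1.024 = 286.162 s.
Net downstream speed = 1.255 m/s.
Drift = 1.255 × 286.162 = 359.076 m (downstream).

359.1 m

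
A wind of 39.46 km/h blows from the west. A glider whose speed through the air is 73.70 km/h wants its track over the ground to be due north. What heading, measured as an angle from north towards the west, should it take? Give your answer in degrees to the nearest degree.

32°

The wind pushes perpendicular to the desired track; the heading must have a component into the wind equal to 39.46 km/h: 73.70 sin θ = 39.46.
sin θ = 0.5354, so θ = 32.372°.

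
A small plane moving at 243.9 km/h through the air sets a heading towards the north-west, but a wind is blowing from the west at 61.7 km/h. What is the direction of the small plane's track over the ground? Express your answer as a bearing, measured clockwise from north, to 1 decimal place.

Taking east as x and north as y: velocity relative to the air = (-172.463, 172.463) km/h; the air relative to ground = (61.700, 0.000) km/h.
Velocity relative to ground = (-172.463, 172.463) + (61.700, 0.000) = (-110.763, 172.463) km/h.
Bearing = atan2(-110.76, 172.46) = 327.29° clockwise from north.

327.3°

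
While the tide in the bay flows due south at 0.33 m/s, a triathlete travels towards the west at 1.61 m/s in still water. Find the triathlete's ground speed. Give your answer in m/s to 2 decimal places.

1.64 m/s

Taking east as x and north as y: velocity relative to the water = (-1.610, 0.000) m/s; the water relative to ground = (0.000, -0.330) m/s.
Velocity relative to ground = (-1.610, 0.000) + (0.000, -0.330) = (-1.610, -0.330) m/s.
Speed = |(-1.610, -0.330)| = 1.643 m/s.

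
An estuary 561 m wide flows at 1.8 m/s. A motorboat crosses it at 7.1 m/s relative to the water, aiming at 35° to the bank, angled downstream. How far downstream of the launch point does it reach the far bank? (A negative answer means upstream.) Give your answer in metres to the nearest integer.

Perpendicular speed = 4.072 m/s; crossing time = 561 / 4.072 = 137.757 s.
Net downstream speed = 7.616 m/s.
Drift = 7.616 × 137.757 = 1049.153 m (downstream).

1049 m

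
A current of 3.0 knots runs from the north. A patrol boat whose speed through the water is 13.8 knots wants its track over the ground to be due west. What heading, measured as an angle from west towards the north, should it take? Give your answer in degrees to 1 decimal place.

12.6°

The current pushes perpendicular to the desired track; the heading must have a component into the current equal to 3.0 knots: 13.8 sin θ = 3.0.
sin θ = 0.2174, so θ = 12.556°.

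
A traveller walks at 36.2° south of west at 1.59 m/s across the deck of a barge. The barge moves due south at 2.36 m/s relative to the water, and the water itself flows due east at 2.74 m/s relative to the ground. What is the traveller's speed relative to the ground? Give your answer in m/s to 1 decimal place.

3.6 m/s

In east/north components (m/s): traveller relative to barge = (-1.283, -0.939); barge relative to water = (0.000, -2.360); water relative to ground = (2.740, 0.000).
Sum = (1.457, -3.299) m/s.
Speed = |(1.457, -3.299)| = 3.606 m/s.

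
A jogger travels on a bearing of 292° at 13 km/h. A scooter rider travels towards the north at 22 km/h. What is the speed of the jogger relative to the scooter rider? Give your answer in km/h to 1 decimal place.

20.9 km/h

Taking east as x and north as y: jogger velocity = (-12.053, 4.870) km/h; scooter rider velocity = (0.000, 22.000) km/h.
Velocity of jogger relative to scooter rider = (-12.053, 4.870) − (0.000, 22.000) = (-12.053, -17.130) km/h.
Magnitude = |(-12.053, -17.130)| = 20.946 km/h.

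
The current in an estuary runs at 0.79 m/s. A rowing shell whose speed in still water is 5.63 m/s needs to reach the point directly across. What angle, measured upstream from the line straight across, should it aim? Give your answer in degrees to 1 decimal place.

To cancel the current, the upstream component of the rowing shell's velocity must equal the flow: 5.63 sin θ = 0.79.
sin θ = 0.79 / 5.63 = 0.1403.
θ = arcsin(0.1403) = 8.066°.

8.1°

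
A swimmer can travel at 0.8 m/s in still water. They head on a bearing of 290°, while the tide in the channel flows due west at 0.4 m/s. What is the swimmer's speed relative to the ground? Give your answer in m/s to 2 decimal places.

Taking east as x and north as y: velocity relative to the water = (-0.752, 0.274) m/s; the water relative to ground = (-0.400, 0.000) m/s.
Velocity relative to ground = (-0.752, 0.274) + (-0.400, 0.000) = (-1.152, 0.274) m/s.
Speed = |(-1.152, 0.274)| = 1.184 m/s.

1.18 m/s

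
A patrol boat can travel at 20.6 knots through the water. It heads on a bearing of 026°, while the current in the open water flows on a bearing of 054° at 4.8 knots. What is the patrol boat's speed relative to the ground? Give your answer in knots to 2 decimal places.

Taking east as x and north as y: velocity relative to the water = (9.030, 18.515) knots; the water relative to ground = (3.883, 2.821) knots.
Velocity relative to ground = (9.030, 18.515) + (3.883, 2.821) = (12.914, 21.337) knots.
Speed = |(12.914, 21.337)| = 24.940 knots.

24.94 knots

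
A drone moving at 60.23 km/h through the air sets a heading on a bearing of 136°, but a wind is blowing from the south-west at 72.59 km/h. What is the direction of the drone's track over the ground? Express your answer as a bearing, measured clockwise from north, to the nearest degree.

Taking east as x and north as y: velocity relative to the air = (41.839, -43.326) km/h; the air relative to ground = (51.329, 51.329) km/h.
Velocity relative to ground = (41.839, -43.326) + (51.329, 51.329) = (93.168, 8.003) km/h.
Bearing = atan2(93.17, 8.00) = 85.09° clockwise from north.

085°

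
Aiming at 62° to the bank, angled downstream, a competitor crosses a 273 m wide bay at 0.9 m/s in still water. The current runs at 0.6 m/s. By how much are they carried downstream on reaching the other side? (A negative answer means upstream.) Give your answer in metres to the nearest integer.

Perpendicular speed = 0.795 m/s; crossing time = 273 / 0.795 = 343.546 s.
Net downstream speed = 1.023 m/s.
Drift = 1.023 × 343.546 = 351.284 m (downstream).

351 m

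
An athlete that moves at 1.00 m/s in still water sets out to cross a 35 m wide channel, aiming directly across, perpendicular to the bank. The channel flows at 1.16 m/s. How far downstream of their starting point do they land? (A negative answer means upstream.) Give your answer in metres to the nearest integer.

Perpendicular speed = 1.000 m/s; crossing time = 35 / 1.000 = 35.000 s.
Net downstream speed = 1.160 m/s.
Drift = 1.160 × 35.000 = 40.600 m (downstream).

41 m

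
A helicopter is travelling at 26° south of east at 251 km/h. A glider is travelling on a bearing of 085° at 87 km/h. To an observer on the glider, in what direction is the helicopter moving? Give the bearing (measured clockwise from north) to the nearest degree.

130°

Taking east as x and north as y: helicopter velocity = (225.597, -110.031) km/h; glider velocity = (86.669, 7.583) km/h.
Velocity of helicopter relative to glider = (225.597, -110.031) − (86.669, 7.583) = (138.928, -117.614) km/h.
Bearing = atan2(138.93, -117.61) = 130.25° clockwise from north.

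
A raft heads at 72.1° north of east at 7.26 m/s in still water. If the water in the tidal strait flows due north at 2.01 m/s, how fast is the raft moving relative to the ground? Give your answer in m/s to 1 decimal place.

9.2 m/s

Taking east as x and north as y: velocity relative to the water = (2.231, 6.909) m/s; the water relative to ground = (0.000, 2.010) m/s.
Velocity relative to ground = (2.231, 6.909) + (0.000, 2.010) = (2.231, 8.919) m/s.
Speed = |(2.231, 8.919)| = 9.193 m/s.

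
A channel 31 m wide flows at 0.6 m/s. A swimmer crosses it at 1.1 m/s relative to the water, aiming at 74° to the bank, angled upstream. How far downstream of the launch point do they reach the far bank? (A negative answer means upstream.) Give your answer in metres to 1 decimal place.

Perpendicular speed = 1.057 m/s; crossing time = 31 / 1.057 = 29.318 s.
Net downstream speed = 0.297 m/s.
Drift = 0.297 × 29.318 = 8.701 m (downstream).

8.7 m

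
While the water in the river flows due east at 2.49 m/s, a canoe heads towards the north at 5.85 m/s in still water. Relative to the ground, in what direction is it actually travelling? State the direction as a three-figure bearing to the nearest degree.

023°

Taking east as x and north as y: velocity relative to the water = (0.000, 5.850) m/s; the water relative to ground = (2.490, 0.000) m/s.
Velocity relative to ground = (0.000, 5.850) + (2.490, 0.000) = (2.490, 5.850) m/s.
Bearing = atan2(2.49, 5.85) = 23.06° clockwise from north.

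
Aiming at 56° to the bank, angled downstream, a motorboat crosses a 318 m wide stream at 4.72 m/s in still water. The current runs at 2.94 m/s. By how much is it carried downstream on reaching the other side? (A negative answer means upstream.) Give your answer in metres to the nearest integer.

Perpendicular speed = 3.913 m/s; crossing time = 318 / 3.913 = 81.266 s.
Net downstream speed = 5.579 m/s.
Drift = 5.579 × 81.266 = 453.417 m (downstream).

453 m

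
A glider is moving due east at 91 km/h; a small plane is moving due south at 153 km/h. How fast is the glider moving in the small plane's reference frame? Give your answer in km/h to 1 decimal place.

Taking east as x and north as y: glider velocity = (91.000, 0.000) km/h; small plane velocity = (0.000, -153.000) km/h.
Velocity of glider relative to small plane = (91.000, 0.000) − (0.000, -153.000) = (91.000, 153.000) km/h.
Magnitude = |(91.000, 153.000)| = 178.017 km/h.

178.0 km/h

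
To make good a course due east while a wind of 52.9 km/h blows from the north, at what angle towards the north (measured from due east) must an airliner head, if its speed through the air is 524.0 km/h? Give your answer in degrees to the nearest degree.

6°

The wind pushes perpendicular to the desired track; the heading must have a component into the wind equal to 52.9 km/h: 524.0 sin θ = 52.9.
sin θ = 0.1010, so θ = 5.794°.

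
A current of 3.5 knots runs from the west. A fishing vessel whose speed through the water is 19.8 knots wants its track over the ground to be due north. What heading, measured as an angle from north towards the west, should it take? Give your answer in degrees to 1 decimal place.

10.2°

The current pushes perpendicular to the desired track; the heading must have a component into the current equal to 3.5 knots: 19.8 sin θ = 3.5.
sin θ = 0.1768, so θ = 10.182°.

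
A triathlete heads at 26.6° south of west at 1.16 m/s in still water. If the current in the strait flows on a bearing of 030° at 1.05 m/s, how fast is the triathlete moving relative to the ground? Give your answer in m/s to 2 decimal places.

Taking east as x and north as y: velocity relative to the water = (-1.037, -0.519) m/s; the water relative to ground = (0.525, 0.909) m/s.
Velocity relative to ground = (-1.037, -0.519) + (0.525, 0.909) = (-0.512, 0.390) m/s.
Speed = |(-0.512, 0.390)| = 0.644 m/s.

0.64 m/s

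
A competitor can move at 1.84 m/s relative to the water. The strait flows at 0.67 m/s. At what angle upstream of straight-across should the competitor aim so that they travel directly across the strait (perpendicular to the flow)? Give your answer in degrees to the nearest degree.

To cancel the current, the upstream component of the competitor's velocity must equal the flow: 1.84 sin θ = 0.67.
sin θ = 0.67 / 1.84 = 0.3641.
θ = arcsin(0.3641) = 21.354°.

21°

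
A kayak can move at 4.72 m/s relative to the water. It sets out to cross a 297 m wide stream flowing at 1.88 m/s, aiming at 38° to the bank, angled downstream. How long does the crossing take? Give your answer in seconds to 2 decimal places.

102.21 s

The component of the kayak's velocity perpendicular to the bank is 4.72 × sin 38° = 2.906 m/s.
The current is parallel to the bank, so it does not affect the crossing time.
Time = 297 / 2.906 = 102.205 s.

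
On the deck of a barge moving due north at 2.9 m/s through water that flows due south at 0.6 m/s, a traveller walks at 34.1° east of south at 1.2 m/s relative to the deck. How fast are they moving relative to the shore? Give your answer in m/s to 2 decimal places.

In east/north components (m/s): traveller relative to barge = (0.673, -0.994); barge relative to water = (0.000, 2.900); water relative to ground = (0.000, -0.600).
Sum = (0.673, 1.306) m/s.
Speed = |(0.673, 1.306)| = 1.469 m/s.

1.47 m/s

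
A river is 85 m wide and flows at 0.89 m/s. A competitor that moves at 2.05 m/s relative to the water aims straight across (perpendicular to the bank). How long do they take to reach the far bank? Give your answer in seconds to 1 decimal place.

The component of the competitor's velocity perpendicular to the bank is 2.05 m/s.
The flow acts along the bank and has no component across it.
Time = 85 / 2.050 = 41.463 s.

41.5 s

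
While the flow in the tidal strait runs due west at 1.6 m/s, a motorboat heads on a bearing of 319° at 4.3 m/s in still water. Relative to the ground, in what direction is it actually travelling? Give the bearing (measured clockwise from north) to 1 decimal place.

Taking east as x and north as y: velocity relative to the water = (-2.821, 3.245) m/s; the water relative to ground = (-1.600, 0.000) m/s.
Velocity relative to ground = (-2.821, 3.245) + (-1.600, 0.000) = (-4.421, 3.245) m/s.
Bearing = atan2(-4.42, 3.25) = 306.28° clockwise from north.

306.3°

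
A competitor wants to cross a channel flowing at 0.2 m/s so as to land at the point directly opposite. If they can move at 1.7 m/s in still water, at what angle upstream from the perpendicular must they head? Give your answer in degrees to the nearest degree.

To cancel the current, the upstream component of the competitor's velocity must equal the flow: 1.7 sin θ = 0.2.
sin θ = 0.2 / 1.7 = 0.1176.
θ = arcsin(0.1176) = 6.756°.

7°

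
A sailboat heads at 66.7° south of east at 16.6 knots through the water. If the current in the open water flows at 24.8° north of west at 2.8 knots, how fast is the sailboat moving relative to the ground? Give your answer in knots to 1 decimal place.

Taking east as x and north as y: velocity relative to the water = (6.566, -15.246) knots; the water relative to ground = (-2.542, 1.174) knots.
Velocity relative to ground = (6.566, -15.246) + (-2.542, 1.174) = (4.024, -14.072) knots.
Speed = |(4.024, -14.072)| = 14.636 knots.

14.6 knots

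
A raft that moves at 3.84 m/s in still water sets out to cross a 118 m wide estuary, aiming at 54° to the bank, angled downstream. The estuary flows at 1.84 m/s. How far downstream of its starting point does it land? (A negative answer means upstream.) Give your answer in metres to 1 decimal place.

Perpendicular speed = 3.107 m/s; crossing time = 118 / 3.107 = 37.983 s.
Net downstream speed = 4.097 m/s.
Drift = 4.097 × 37.983 = 155.621 m (downstream).

155.6 m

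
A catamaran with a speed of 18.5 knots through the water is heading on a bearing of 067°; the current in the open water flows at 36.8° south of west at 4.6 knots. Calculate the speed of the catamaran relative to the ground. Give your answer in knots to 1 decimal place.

Taking east as x and north as y: velocity relative to the water = (17.029, 7.229) knots; the water relative to ground = (-3.683, -2.756) knots.
Velocity relative to ground = (17.029, 7.229) + (-3.683, -2.756) = (13.346, 4.473) knots.
Speed = |(13.346, 4.473)| = 14.076 knots.

14.1 knots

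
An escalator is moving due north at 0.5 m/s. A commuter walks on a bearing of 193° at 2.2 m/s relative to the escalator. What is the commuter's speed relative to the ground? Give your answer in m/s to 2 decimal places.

1.72 m/s

Taking east as x and north as y: escalator velocity = (0.000, 0.500) m/s; commuter velocity relative to escalator = (-0.495, -2.144) m/s.
Velocity relative to ground = (0.000, 0.500) + (-0.495, -2.144) = (-0.495, -1.644) m/s.
Speed = |(-0.495, -1.644)| = 1.717 m/s.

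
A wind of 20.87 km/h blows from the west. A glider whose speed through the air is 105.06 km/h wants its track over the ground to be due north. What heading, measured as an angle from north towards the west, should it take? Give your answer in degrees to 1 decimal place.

11.5°

The wind pushes perpendicular to the desired track; the heading must have a component into the wind equal to 20.87 km/h: 105.06 sin θ = 20.87.
sin θ = 0.1986, so θ = 11.458°.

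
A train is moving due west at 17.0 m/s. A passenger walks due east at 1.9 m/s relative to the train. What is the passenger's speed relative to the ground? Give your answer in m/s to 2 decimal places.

Taking east as x and north as y: train velocity = (-17.000, 0.000) m/s; passenger velocity relative to train = (1.900, 0.000) m/s.
Velocity relative to ground = (-17.000, 0.000) + (1.900, 0.000) = (-15.100, 0.000) m/s.
Speed = |(-15.100, 0.000)| = 15.100 m/s.

15.10 m/s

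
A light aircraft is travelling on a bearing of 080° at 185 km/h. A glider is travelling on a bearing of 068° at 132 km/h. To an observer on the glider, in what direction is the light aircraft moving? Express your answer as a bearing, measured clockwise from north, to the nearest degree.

106°

Taking east as x and north as y: light aircraft velocity = (182.189, 32.125) km/h; glider velocity = (122.388, 49.448) km/h.
Velocity of light aircraft relative to glider = (182.189, 32.125) − (122.388, 49.448) = (59.801, -17.323) km/h.
Bearing = atan2(59.80, -17.32) = 106.16° clockwise from north.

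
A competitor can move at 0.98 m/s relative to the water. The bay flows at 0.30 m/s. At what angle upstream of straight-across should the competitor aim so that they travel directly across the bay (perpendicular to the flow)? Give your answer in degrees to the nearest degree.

18°

To cancel the current, the upstream component of the competitor's velocity must equal the flow: 0.98 sin θ = 0.30.
sin θ = 0.30 / 0.98 = 0.3061.
θ = arcsin(0.3061) = 17.826°.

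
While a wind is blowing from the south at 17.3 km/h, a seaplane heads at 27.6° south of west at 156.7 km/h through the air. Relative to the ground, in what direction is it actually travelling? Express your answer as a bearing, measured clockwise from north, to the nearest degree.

248°

Taking east as x and north as y: velocity relative to the air = (-138.868, -72.598) km/h; the air relative to ground = (0.000, 17.300) km/h.
Velocity relative to ground = (-138.868, -72.598) + (0.000, 17.300) = (-138.868, -55.298) km/h.
Bearing = atan2(-138.87, -55.30) = 248.29° clockwise from north.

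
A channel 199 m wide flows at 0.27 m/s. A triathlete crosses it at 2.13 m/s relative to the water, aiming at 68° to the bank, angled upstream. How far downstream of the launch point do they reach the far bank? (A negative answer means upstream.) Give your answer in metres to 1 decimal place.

Perpendicular speed = 1.975 m/s; crossing time = 199 / 1.975 = 100.765 s.
Net downstream speed = -0.528 m/s.
Drift = -0.528 × 100.765 = -53.195 m (upstream).

-53.2 m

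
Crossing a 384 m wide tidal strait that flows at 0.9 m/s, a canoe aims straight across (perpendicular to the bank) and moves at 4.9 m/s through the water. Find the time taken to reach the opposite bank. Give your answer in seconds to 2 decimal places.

78.37 s

The component of the canoe's velocity perpendicular to the bank is 4.9 m/s.
The current is parallel to the bank, so it does not affect the crossing time.
Time = 384 / 4.900 = 78.367 s.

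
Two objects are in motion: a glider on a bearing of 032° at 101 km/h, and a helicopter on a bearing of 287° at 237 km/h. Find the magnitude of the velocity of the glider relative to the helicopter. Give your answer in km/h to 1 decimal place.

Taking east as x and north as y: glider velocity = (53.522, 85.653) km/h; helicopter velocity = (-226.644, 69.292) km/h.
Velocity of glider relative to helicopter = (53.522, 85.653) − (-226.644, 69.292) = (280.166, 16.361) km/h.
Magnitude = |(280.166, 16.361)| = 280.643 km/h.

280.6 km/h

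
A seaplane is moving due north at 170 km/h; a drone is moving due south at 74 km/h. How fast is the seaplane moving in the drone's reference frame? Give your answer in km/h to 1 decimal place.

Taking east as x and north as y: seaplane velocity = (0.000, 170.000) km/h; drone velocity = (0.000, -74.000) km/h.
Velocity of seaplane relative to drone = (0.000, 170.000) − (0.000, -74.000) = (0.000, 244.000) km/h.
Magnitude = |(0.000, 244.000)| = 244.000 km/h.

244.0 km/h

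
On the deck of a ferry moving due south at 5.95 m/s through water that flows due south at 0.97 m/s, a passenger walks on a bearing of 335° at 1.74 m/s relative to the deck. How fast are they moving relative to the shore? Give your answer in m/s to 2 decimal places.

5.39 m/s

In east/north components (m/s): passenger relative to ferry = (-0.735, 1.577); ferry relative to water = (0.000, -5.950); water relative to ground = (0.000, -0.970).
Sum = (-0.735, -5.343) m/s.
Speed = |(-0.735, -5.343)| = 5.393 m/s.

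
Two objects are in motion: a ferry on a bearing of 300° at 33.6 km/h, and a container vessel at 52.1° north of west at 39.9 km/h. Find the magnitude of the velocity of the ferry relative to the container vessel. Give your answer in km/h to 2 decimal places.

15.38 km/h

Taking east as x and north as y: ferry velocity = (-29.098, 16.800) km/h; container vessel velocity = (-24.510, 31.484) km/h.
Velocity of ferry relative to container vessel = (-29.098, 16.800) − (-24.510, 31.484) = (-4.588, -14.684) km/h.
Magnitude = |(-4.588, -14.684)| = 15.385 km/h.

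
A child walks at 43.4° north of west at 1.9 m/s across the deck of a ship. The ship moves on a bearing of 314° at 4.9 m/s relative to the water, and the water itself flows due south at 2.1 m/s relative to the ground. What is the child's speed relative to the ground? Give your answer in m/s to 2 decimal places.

In east/north components (m/s): child relative to ship = (-1.380, 1.305); ship relative to water = (-3.525, 3.404); water relative to ground = (0.000, -2.100).
Sum = (-4.905, 2.609) m/s.
Speed = |(-4.905, 2.609)| = 5.556 m/s.

5.56 m/s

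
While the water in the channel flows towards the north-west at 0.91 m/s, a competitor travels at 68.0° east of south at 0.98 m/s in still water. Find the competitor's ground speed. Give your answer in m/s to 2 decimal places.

Taking east as x and north as y: velocity relative to the water = (0.909, -0.367) m/s; the water relative to ground = (-0.643, 0.643) m/s.
Velocity relative to ground = (0.909, -0.367) + (-0.643, 0.643) = (0.265, 0.276) m/s.
Speed = |(0.265, 0.276)| = 0.383 m/s.

0.38 m/s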